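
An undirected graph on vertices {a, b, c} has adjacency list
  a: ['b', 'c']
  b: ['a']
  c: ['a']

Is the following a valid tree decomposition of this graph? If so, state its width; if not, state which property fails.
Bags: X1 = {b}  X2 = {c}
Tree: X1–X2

A tree decomposition must satisfy three properties: every vertex lies in some bag; for every edge, both endpoints lie together in some bag; and for every vertex, the bags containing it form a connected subtree. Here vertex a appears in no bag, so the decomposition is invalid.

No — vertex a appears in no bag.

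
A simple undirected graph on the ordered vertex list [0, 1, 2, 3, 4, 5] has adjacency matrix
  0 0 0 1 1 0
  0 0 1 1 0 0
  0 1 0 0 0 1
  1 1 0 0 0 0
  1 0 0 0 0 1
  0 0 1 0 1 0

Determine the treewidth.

2

A width-2 tree decomposition is:
Bags: B1 = {1, 2, 3}  B2 = {2, 3, 5}  B3 = {3, 4, 5}  B4 = {0, 3, 4}
Tree: B1–B2, B2–B3, B3–B4
Each bag holds 3 vertices, so the decomposition has width 2, which upper-bounds the treewidth. For the lower bound, G contains the cycle 3–1–2–5–4–0–3, so G is not a forest; only forests have treewidth ≤ 1, hence tw(G) ≥ 2. Combining the bounds, tw(G) = 2.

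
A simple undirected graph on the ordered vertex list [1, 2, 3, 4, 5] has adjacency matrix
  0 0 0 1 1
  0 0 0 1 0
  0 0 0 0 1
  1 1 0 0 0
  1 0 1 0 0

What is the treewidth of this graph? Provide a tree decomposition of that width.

Each bag holds 2 vertices, so the decomposition has width 1, which upper-bounds the treewidth. Since G has at least one edge (e.g. 3–5), it is not an edgeless graph, so tw(G) ≥ 1. The upper and lower bounds meet at 1, so that is the treewidth.

Treewidth 1.
One optimal decomposition is:
Bags: B1 = {3, 5}  B2 = {1, 5}  B3 = {1, 4}  B4 = {2, 4}
Tree: B1–B2, B2–B3, B3–B4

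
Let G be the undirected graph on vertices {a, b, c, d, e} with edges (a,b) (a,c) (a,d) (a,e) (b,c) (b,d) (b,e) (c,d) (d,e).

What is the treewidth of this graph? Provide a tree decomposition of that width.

Each bag holds 4 vertices, so the decomposition has width 3, which upper-bounds the treewidth. On the other hand G contains the 4-clique {a, b, d, e}. A clique must lie in a single bag of any decomposition, so no decomposition can have width below 3. Hence tw(G) = 3 exactly.

Treewidth 3.
One such decomposition:
Bags: B1 = {a, b, c, d}  B2 = {a, b, d, e}
Tree: B1–B2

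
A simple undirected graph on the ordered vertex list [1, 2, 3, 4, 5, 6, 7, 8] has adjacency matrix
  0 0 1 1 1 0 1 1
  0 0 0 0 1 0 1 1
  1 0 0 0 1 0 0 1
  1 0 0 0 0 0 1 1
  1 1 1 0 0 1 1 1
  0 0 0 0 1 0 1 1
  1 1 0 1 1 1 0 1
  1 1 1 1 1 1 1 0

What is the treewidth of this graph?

A width-3 tree decomposition is:
Bags: B1 = {1, 5, 7, 8}  B2 = {1, 4, 7, 8}  B3 = {2, 5, 7, 8}  B4 = {5, 6, 7, 8}  B5 = {1, 3, 5, 8}
Tree: B1–B2, B1–B3, B1–B4, B1–B5
Every bag has size at most 4, so the width is 4 − 1 = 3 and tw(G) ≤ 3. On the other hand G contains the 4-clique {1, 4, 7, 8}. A clique must lie in a single bag of any decomposition, so no decomposition can have width below 3. Therefore the treewidth is 3.

3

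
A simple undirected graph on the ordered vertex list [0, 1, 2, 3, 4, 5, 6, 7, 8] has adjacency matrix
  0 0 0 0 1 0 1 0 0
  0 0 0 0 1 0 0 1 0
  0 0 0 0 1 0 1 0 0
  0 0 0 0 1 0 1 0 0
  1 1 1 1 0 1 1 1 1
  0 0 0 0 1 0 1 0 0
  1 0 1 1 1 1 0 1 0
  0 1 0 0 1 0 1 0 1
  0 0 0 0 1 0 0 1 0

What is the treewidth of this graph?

A width-2 tree decomposition is:
Bags: B1 = {4, 6, 7}  B2 = {1, 4, 7}  B3 = {4, 7, 8}  B4 = {3, 4, 6}  B5 = {2, 4, 6}  B6 = {4, 5, 6}  B7 = {0, 4, 6}
Tree: B1–B2, B2–B3, B1–B4, B1–B5, B5–B6, B5–B7
The largest bag has 3 vertices, giving width 2; this decomposition certifies tw(G) ≤ 2. Conversely, {4, 7, 8} is a clique of size 3, and the vertices of any clique must share a bag in every tree decomposition; so some bag has ≥ 3 vertices and tw(G) ≥ 2. Therefore the treewidth is 2.

2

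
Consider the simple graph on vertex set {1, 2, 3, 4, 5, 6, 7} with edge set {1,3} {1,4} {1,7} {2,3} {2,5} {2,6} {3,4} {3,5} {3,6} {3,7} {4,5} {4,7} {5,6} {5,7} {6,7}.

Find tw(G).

A width-3 tree decomposition is:
Bags: B1 = {3, 5, 6, 7}  B2 = {3, 4, 5, 7}  B3 = {1, 3, 4, 7}  B4 = {2, 3, 5, 6}
Tree: B1–B2, B2–B3, B1–B4
Each bag holds 4 vertices, so the decomposition has width 3, which upper-bounds the treewidth. For the lower bound, the 4 vertices {1, 3, 4, 7} are pairwise adjacent, and any tree decomposition puts a clique entirely inside one bag — forcing width ≥ 3. Combining the bounds, tw(G) = 3.

3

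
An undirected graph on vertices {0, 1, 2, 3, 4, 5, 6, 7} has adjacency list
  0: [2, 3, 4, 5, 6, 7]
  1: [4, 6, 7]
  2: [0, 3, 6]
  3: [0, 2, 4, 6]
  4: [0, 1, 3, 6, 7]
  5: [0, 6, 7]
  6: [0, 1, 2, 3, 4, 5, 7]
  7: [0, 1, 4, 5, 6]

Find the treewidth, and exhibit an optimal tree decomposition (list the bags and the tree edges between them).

Treewidth 3.
One optimal decomposition is:
Bags: B1 = {0, 3, 4, 6}  B2 = {0, 4, 6, 7}  B3 = {1, 4, 6, 7}  B4 = {0, 5, 6, 7}  B5 = {0, 2, 3, 6}
Tree: B1–B2, B2–B3, B2–B4, B1–B5

The largest bag has 4 vertices, giving width 3; this decomposition certifies tw(G) ≤ 3. Conversely, {0, 2, 3, 6} is a clique of size 4, and the vertices of any clique must share a bag in every tree decomposition; so some bag has ≥ 4 vertices and tw(G) ≥ 3. Hence tw(G) = 3 exactly.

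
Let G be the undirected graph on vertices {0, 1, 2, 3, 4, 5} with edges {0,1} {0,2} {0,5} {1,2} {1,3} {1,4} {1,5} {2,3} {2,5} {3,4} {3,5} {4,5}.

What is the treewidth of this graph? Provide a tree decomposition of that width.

Treewidth 3.
Bags: B1 = {1, 3, 4, 5}  B2 = {1, 2, 3, 5}  B3 = {0, 1, 2, 5}
Tree: B1–B2, B2–B3

The largest bag has 4 vertices, giving width 3; this decomposition certifies tw(G) ≤ 3. Conversely, {0, 1, 2, 5} is a clique of size 4, and the vertices of any clique must share a bag in every tree decomposition; so some bag has ≥ 4 vertices and tw(G) ≥ 3. Therefore the treewidth is 3.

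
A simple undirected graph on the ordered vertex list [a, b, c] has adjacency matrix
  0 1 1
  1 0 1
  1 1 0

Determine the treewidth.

2

A width-2 tree decomposition is:
Bags: B1 = {a, b, c}
Tree: (single bag)
With just one bag of size 3, the width is 3 − 1 = 2, so tw(G) ≤ 2. For the lower bound, the 3 vertices {a, b, c} are pairwise adjacent, and any tree decomposition puts a clique entirely inside one bag — forcing width ≥ 2. The upper and lower bounds meet at 2, so that is the treewidth.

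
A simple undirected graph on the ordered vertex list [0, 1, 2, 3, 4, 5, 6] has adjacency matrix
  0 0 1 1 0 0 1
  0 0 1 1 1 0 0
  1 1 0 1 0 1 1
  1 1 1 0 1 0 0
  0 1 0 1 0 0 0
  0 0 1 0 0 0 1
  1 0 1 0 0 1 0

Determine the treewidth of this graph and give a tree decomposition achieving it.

Treewidth 2.
Bags: B1 = {0, 2, 6}  B2 = {0, 2, 3}  B3 = {1, 2, 3}  B4 = {2, 5, 6}  B5 = {1, 3, 4}
Tree: B1–B2, B2–B3, B1–B4, B3–B5

Each bag holds 3 vertices, so the decomposition has width 2, which upper-bounds the treewidth. On the other hand G contains the 3-clique {0, 2, 3}. A clique must lie in a single bag of any decomposition, so no decomposition can have width below 2. Hence tw(G) = 2 exactly.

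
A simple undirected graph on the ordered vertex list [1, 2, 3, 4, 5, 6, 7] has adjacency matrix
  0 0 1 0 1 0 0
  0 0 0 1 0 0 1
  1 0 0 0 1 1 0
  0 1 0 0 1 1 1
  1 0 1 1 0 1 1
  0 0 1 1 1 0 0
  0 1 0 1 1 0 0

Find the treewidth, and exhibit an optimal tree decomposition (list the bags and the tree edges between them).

Treewidth 2.
One such decomposition:
Bags: B1 = {2, 4, 7}  B2 = {4, 5, 7}  B3 = {4, 5, 6}  B4 = {3, 5, 6}  B5 = {1, 3, 5}
Tree: B1–B2, B2–B3, B3–B4, B4–B5

The largest bag has 3 vertices, giving width 2; this decomposition certifies tw(G) ≤ 2. On the other hand G contains the 3-clique {2, 4, 7}. A clique must lie in a single bag of any decomposition, so no decomposition can have width below 2. Hence tw(G) = 2 exactly.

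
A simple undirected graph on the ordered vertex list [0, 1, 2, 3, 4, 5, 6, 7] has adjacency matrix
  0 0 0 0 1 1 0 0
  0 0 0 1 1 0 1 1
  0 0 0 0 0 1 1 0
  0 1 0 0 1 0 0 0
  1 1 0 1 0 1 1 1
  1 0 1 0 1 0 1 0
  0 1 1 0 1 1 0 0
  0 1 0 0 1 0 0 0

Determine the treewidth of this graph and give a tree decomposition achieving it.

The largest bag has 3 vertices, giving width 2; this decomposition certifies tw(G) ≤ 2. On the other hand G contains the 3-clique {2, 5, 6}. A clique must lie in a single bag of any decomposition, so no decomposition can have width below 2. Hence tw(G) = 2 exactly.

Treewidth 2.
Bags: B1 = {1, 4, 6}  B2 = {4, 5, 6}  B3 = {2, 5, 6}  B4 = {1, 4, 7}  B5 = {1, 3, 4}  B6 = {0, 4, 5}
Tree: B1–B2, B2–B3, B1–B4, B1–B5, B2–B6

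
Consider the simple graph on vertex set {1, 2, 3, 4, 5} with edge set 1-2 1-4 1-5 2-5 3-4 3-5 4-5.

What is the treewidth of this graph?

2

A width-2 tree decomposition is:
Bags: B1 = {1, 2, 5}  B2 = {1, 4, 5}  B3 = {3, 4, 5}
Tree: B1–B2, B2–B3
The largest bag has 3 vertices, giving width 2; this decomposition certifies tw(G) ≤ 2. For the lower bound, the 3 vertices {1, 2, 5} are pairwise adjacent, and any tree decomposition puts a clique entirely inside one bag — forcing width ≥ 2. Therefore the treewidth is 2.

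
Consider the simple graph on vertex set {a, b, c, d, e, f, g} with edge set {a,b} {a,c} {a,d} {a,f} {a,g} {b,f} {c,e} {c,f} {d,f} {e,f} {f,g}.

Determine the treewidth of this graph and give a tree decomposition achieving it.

The largest bag has 3 vertices, giving width 2; this decomposition certifies tw(G) ≤ 2. On the other hand G contains the 3-clique {c, e, f}. A clique must lie in a single bag of any decomposition, so no decomposition can have width below 2. Combining the bounds, tw(G) = 2.

Treewidth 2.
One optimal decomposition is:
Bags: B1 = {a, d, f}  B2 = {a, f, g}  B3 = {a, c, f}  B4 = {c, e, f}  B5 = {a, b, f}
Tree: B1–B2, B1–B3, B3–B4, B2–B5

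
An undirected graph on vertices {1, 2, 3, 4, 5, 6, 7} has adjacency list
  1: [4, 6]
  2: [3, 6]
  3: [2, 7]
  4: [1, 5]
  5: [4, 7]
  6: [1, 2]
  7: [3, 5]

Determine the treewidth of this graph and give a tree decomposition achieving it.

The largest bag has 3 vertices, giving width 2; this decomposition certifies tw(G) ≤ 2. Since 7–3–2–6–1–4–5–7 is a cycle in G, G is not acyclic. Forests are exactly the graphs of treewidth ≤ 1, so tw(G) ≥ 2. Therefore the treewidth is 2.

Treewidth 2.
Bags: B1 = {2, 3, 7}  B2 = {2, 6, 7}  B3 = {1, 6, 7}  B4 = {1, 4, 7}  B5 = {4, 5, 7}
Tree: B1–B2, B2–B3, B3–B4, B4–B5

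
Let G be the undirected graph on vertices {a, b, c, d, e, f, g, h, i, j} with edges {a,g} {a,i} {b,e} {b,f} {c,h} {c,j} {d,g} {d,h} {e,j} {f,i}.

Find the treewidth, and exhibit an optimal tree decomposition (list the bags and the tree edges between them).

Treewidth 2.
One optimal decomposition is:
Bags: B1 = {c, h, j}  B2 = {d, h, j}  B3 = {d, g, j}  B4 = {a, g, j}  B5 = {a, i, j}  B6 = {f, i, j}  B7 = {b, f, j}  B8 = {b, e, j}
Tree: B1–B2, B2–B3, B3–B4, B4–B5, B5–B6, B6–B7, B7–B8

Every bag has size at most 3, so the width is 3 − 1 = 2 and tw(G) ≤ 2. The edges j–c–h–d–g–a–i–f–b–e–j form a cycle, so G is not a tree and its treewidth is at least 2. Therefore the treewidth is 2.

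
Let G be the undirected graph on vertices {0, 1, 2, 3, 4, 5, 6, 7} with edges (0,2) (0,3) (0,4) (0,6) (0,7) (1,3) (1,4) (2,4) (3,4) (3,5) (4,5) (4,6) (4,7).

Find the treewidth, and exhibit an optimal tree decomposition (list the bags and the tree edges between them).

Each bag holds 3 vertices, so the decomposition has width 2, which upper-bounds the treewidth. Conversely, {0, 2, 4} is a clique of size 3, and the vertices of any clique must share a bag in every tree decomposition; so some bag has ≥ 3 vertices and tw(G) ≥ 2. Hence tw(G) = 2 exactly.

Treewidth 2.
One such decomposition:
Bags: B1 = {0, 3, 4}  B2 = {3, 4, 5}  B3 = {0, 2, 4}  B4 = {1, 3, 4}  B5 = {0, 4, 7}  B6 = {0, 4, 6}
Tree: B1–B2, B1–B3, B1–B4, B1–B5, B3–B6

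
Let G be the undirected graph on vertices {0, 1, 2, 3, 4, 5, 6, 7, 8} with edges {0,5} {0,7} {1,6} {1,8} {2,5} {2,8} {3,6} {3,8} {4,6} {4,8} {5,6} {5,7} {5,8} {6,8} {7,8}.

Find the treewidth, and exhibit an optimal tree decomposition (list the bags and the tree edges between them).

Treewidth 2.
Bags: B1 = {2, 5, 8}  B2 = {5, 6, 8}  B3 = {1, 6, 8}  B4 = {4, 6, 8}  B5 = {5, 7, 8}  B6 = {0, 5, 7}  B7 = {3, 6, 8}
Tree: B1–B2, B2–B3, B3–B4, B2–B5, B5–B6, B3–B7

The largest bag has 3 vertices, giving width 2; this decomposition certifies tw(G) ≤ 2. For the lower bound, the 3 vertices {0, 5, 7} are pairwise adjacent, and any tree decomposition puts a clique entirely inside one bag — forcing width ≥ 2. The upper and lower bounds meet at 2, so that is the treewidth.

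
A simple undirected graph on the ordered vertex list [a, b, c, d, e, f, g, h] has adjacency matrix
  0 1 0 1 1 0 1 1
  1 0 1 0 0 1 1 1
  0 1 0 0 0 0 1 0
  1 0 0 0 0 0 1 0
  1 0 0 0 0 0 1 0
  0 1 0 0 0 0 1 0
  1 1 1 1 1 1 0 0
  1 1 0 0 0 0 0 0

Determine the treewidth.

2

A width-2 tree decomposition is:
Bags: B1 = {a, b, g}  B2 = {a, b, h}  B3 = {b, f, g}  B4 = {b, c, g}  B5 = {a, d, g}  B6 = {a, e, g}
Tree: B1–B2, B1–B3, B1–B4, B1–B5, B1–B6
Each bag holds 3 vertices, so the decomposition has width 2, which upper-bounds the treewidth. Conversely, {a, d, g} is a clique of size 3, and the vertices of any clique must share a bag in every tree decomposition; so some bag has ≥ 3 vertices and tw(G) ≥ 2. Therefore the treewidth is 2.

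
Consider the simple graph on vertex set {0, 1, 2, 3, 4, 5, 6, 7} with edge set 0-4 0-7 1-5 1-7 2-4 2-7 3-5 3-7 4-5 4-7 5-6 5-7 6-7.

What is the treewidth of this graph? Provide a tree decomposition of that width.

The largest bag has 3 vertices, giving width 2; this decomposition certifies tw(G) ≤ 2. On the other hand G contains the 3-clique {0, 4, 7}. A clique must lie in a single bag of any decomposition, so no decomposition can have width below 2. Hence tw(G) = 2 exactly.

Treewidth 2.
One such decomposition:
Bags: B1 = {5, 6, 7}  B2 = {4, 5, 7}  B3 = {1, 5, 7}  B4 = {0, 4, 7}  B5 = {3, 5, 7}  B6 = {2, 4, 7}
Tree: B1–B2, B1–B3, B2–B4, B1–B5, B4–B6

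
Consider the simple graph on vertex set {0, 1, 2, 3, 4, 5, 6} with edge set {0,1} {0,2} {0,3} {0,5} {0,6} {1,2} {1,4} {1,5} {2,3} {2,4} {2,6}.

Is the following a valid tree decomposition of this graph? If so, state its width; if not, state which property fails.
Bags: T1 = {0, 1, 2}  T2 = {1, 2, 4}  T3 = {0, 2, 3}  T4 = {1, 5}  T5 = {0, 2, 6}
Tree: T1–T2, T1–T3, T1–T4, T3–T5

A tree decomposition must satisfy three properties: every vertex lies in some bag; for every edge, both endpoints lie together in some bag; and for every vertex, the bags containing it form a connected subtree. Here edge (0,5) lies in no bag, so the decomposition is invalid.

No — edge (0,5) lies in no bag.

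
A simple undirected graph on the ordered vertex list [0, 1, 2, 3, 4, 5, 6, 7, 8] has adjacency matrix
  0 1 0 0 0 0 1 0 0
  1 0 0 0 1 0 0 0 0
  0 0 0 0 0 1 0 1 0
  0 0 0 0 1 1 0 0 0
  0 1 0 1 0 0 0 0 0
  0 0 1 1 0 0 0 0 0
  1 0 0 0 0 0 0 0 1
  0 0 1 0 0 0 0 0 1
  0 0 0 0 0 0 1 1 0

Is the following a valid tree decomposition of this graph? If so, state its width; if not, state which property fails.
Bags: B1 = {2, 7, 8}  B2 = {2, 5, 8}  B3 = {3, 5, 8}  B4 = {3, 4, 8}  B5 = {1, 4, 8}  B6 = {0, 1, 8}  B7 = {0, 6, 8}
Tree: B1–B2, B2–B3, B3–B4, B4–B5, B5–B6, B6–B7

Vertex coverage: the bags together contain {0, 1, 2, 3, 4, 5, 6, 7, 8}, the full vertex set. Edge coverage: each edge of G has both endpoints in at least one bag. Running intersection: for every vertex, the bags containing it form a connected subtree. All three properties hold, so this is a valid tree decomposition of width max|bag| − 1 = 2, and hence tw(G) ≤ 2.

Yes; width 2.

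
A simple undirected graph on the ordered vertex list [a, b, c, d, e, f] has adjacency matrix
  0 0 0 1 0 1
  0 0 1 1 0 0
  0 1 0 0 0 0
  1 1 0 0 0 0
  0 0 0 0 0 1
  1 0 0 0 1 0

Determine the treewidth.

A width-1 tree decomposition is:
Bags: B1 = {e, f}  B2 = {a, f}  B3 = {a, d}  B4 = {b, d}  B5 = {b, c}
Tree: B1–B2, B2–B3, B3–B4, B4–B5
Each bag holds 2 vertices, so the decomposition has width 1, which upper-bounds the treewidth. Since G has at least one edge (e.g. e–f), it is not an edgeless graph, so tw(G) ≥ 1. Hence tw(G) = 1 exactly.

1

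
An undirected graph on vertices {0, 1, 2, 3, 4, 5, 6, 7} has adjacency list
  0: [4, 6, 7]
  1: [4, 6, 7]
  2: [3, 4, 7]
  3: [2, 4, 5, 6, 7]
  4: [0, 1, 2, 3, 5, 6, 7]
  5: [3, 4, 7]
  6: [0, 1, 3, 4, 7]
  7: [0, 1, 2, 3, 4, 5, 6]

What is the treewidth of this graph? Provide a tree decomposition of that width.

Treewidth 3.
One optimal decomposition is:
Bags: B1 = {3, 4, 6, 7}  B2 = {2, 3, 4, 7}  B3 = {0, 4, 6, 7}  B4 = {3, 4, 5, 7}  B5 = {1, 4, 6, 7}
Tree: B1–B2, B1–B3, B2–B4, B3–B5

Each bag holds 4 vertices, so the decomposition has width 3, which upper-bounds the treewidth. On the other hand G contains the 4-clique {0, 4, 6, 7}. A clique must lie in a single bag of any decomposition, so no decomposition can have width below 3. Combining the bounds, tw(G) = 3.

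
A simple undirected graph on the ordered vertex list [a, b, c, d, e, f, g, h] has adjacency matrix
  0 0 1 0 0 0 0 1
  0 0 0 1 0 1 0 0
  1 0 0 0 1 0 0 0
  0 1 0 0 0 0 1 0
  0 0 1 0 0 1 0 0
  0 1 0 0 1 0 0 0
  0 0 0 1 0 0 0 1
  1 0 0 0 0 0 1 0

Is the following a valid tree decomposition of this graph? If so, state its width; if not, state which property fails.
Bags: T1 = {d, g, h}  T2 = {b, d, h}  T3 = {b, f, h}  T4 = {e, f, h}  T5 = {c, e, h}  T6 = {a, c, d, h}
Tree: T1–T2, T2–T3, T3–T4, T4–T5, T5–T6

No — bags containing vertex d are not connected in the tree.

A tree decomposition must satisfy three properties: every vertex lies in some bag; for every edge, both endpoints lie together in some bag; and for every vertex, the bags containing it form a connected subtree. Here bags containing vertex d are not connected in the tree, so the decomposition is invalid.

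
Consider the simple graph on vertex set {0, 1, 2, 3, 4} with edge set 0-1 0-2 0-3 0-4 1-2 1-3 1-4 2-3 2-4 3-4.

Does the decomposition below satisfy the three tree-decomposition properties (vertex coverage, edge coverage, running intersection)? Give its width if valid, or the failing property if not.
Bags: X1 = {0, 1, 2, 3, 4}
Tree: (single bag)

Every vertex of G appears in some bag (union = {0, 1, 2, 3, 4}); every edge is covered by a bag; and for each vertex v the set of bags containing v is connected in the bag tree. The decomposition is therefore valid. The largest bag has 5 vertices, so the width is 4.

Yes; width 4.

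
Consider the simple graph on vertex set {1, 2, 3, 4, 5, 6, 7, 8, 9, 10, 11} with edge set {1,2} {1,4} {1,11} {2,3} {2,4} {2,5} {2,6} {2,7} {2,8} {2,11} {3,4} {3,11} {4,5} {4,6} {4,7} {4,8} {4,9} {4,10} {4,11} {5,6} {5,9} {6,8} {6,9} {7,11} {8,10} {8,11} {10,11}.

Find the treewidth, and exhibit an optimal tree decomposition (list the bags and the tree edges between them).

Treewidth 3.
One such decomposition:
Bags: B1 = {2, 3, 4, 11}  B2 = {2, 4, 8, 11}  B3 = {1, 2, 4, 11}  B4 = {4, 8, 10, 11}  B5 = {2, 4, 6, 8}  B6 = {2, 4, 5, 6}  B7 = {4, 5, 6, 9}  B8 = {2, 4, 7, 11}
Tree: B1–B2, B2–B3, B2–B4, B2–B5, B5–B6, B6–B7, B3–B8

Each bag holds 4 vertices, so the decomposition has width 3, which upper-bounds the treewidth. For the lower bound, the 4 vertices {4, 5, 6, 9} are pairwise adjacent, and any tree decomposition puts a clique entirely inside one bag — forcing width ≥ 3. Therefore the treewidth is 3.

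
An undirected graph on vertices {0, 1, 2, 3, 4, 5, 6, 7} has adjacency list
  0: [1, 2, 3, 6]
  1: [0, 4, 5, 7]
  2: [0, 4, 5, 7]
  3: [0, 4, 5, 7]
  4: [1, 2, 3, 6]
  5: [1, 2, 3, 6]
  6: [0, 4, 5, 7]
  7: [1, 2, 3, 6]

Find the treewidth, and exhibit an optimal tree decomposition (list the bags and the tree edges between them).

Treewidth 4.
Bags: B1 = {0, 4, 5, 6, 7}  B2 = {0, 1, 4, 5, 7}  B3 = {0, 2, 4, 5, 7}  B4 = {0, 3, 4, 5, 7}
Tree: B1–B2, B2–B3, B3–B4

The largest bag has 5 vertices, giving width 4; this decomposition certifies tw(G) ≤ 4. For the lower bound: the 5 vertex sets {0,6}, {1,4}, {2,5}, {7}, {3} are disjoint, each induces a connected subgraph, and every pair is joined by at least one edge of G. Contracting each set to a single vertex therefore yields K_{5} as a minor, and since treewidth is minor-monotone, tw(G) ≥ tw(K_{5}) = 4. Therefore the treewidth is 4.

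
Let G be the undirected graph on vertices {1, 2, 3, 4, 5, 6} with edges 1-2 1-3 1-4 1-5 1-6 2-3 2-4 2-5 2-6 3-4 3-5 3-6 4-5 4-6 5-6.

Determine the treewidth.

5

A width-5 tree decomposition is:
Bags: B1 = {1, 2, 3, 4, 5, 6}
Tree: (single bag)
With just one bag of size 6, the width is 6 − 1 = 5, so tw(G) ≤ 5. On the other hand G contains the 6-clique {1, 2, 3, 4, 5, 6}. A clique must lie in a single bag of any decomposition, so no decomposition can have width below 5. Therefore the treewidth is 5.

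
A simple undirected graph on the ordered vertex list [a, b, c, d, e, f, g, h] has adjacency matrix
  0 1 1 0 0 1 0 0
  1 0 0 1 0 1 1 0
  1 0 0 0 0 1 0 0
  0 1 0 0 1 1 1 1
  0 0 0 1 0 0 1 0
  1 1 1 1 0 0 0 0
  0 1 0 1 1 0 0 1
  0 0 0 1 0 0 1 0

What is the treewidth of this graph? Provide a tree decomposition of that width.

Each bag holds 3 vertices, so the decomposition has width 2, which upper-bounds the treewidth. On the other hand G contains the 3-clique {d, e, g}. A clique must lie in a single bag of any decomposition, so no decomposition can have width below 2. Therefore the treewidth is 2.

Treewidth 2.
One optimal decomposition is:
Bags: B1 = {d, e, g}  B2 = {d, g, h}  B3 = {b, d, g}  B4 = {b, d, f}  B5 = {a, b, f}  B6 = {a, c, f}
Tree: B1–B2, B1–B3, B3–B4, B4–B5, B5–B6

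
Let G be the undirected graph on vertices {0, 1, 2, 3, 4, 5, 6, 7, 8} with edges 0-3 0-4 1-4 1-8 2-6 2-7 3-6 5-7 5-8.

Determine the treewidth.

2

A width-2 tree decomposition is:
Bags: B1 = {2, 5, 7}  B2 = {2, 5, 6}  B3 = {3, 5, 6}  B4 = {0, 3, 5}  B5 = {0, 4, 5}  B6 = {1, 4, 5}  B7 = {1, 5, 8}
Tree: B1–B2, B2–B3, B3–B4, B4–B5, B5–B6, B6–B7
Each bag holds 3 vertices, so the decomposition has width 2, which upper-bounds the treewidth. For the lower bound, G contains the cycle 5–7–2–6–3–0–4–1–8–5, so G is not a forest; only forests have treewidth ≤ 1, hence tw(G) ≥ 2. Therefore the treewidth is 2.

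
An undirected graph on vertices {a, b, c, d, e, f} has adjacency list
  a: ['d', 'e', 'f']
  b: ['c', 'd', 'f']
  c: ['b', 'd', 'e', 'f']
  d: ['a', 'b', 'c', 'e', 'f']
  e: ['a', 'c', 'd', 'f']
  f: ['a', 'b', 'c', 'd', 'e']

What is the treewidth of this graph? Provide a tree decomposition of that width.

Treewidth 3.
One optimal decomposition is:
Bags: B1 = {a, d, e, f}  B2 = {c, d, e, f}  B3 = {b, c, d, f}
Tree: B1–B2, B2–B3

Each bag holds 4 vertices, so the decomposition has width 3, which upper-bounds the treewidth. On the other hand G contains the 4-clique {c, d, e, f}. A clique must lie in a single bag of any decomposition, so no decomposition can have width below 3. Combining the bounds, tw(G) = 3.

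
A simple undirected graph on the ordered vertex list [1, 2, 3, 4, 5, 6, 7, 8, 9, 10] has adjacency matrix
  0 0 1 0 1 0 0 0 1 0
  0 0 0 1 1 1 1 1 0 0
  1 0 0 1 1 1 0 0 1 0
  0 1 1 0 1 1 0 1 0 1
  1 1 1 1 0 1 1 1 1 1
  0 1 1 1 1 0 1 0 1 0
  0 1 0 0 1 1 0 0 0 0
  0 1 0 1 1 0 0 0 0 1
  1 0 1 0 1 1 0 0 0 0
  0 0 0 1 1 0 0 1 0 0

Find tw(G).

A width-3 tree decomposition is:
Bags: B1 = {2, 5, 6, 7}  B2 = {2, 4, 5, 6}  B3 = {3, 4, 5, 6}  B4 = {2, 4, 5, 8}  B5 = {3, 5, 6, 9}  B6 = {4, 5, 8, 10}  B7 = {1, 3, 5, 9}
Tree: B1–B2, B2–B3, B2–B4, B3–B5, B4–B6, B5–B7
Every bag has size at most 4, so the width is 4 − 1 = 3 and tw(G) ≤ 3. Conversely, {1, 3, 5, 9} is a clique of size 4, and the vertices of any clique must share a bag in every tree decomposition; so some bag has ≥ 4 vertices and tw(G) ≥ 3. Hence tw(G) = 3 exactly.

3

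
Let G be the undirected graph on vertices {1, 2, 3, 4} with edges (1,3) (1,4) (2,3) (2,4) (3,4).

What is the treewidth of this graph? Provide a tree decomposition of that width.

Each bag holds 3 vertices, so the decomposition has width 2, which upper-bounds the treewidth. For the lower bound, the 3 vertices {1, 3, 4} are pairwise adjacent, and any tree decomposition puts a clique entirely inside one bag — forcing width ≥ 2. Combining the bounds, tw(G) = 2.

Treewidth 2.
One such decomposition:
Bags: B1 = {2, 3, 4}  B2 = {1, 3, 4}
Tree: B1–B2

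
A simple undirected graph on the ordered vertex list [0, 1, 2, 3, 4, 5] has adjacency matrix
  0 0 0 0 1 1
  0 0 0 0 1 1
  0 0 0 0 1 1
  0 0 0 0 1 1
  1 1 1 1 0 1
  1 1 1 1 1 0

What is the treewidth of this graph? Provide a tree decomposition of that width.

Treewidth 2.
Bags: B1 = {0, 4, 5}  B2 = {3, 4, 5}  B3 = {1, 4, 5}  B4 = {2, 4, 5}
Tree: B1–B2, B1–B3, B1–B4

Every bag has size at most 3, so the width is 3 − 1 = 2 and tw(G) ≤ 2. Conversely, {0, 4, 5} is a clique of size 3, and the vertices of any clique must share a bag in every tree decomposition; so some bag has ≥ 3 vertices and tw(G) ≥ 2. Hence tw(G) = 2 exactly.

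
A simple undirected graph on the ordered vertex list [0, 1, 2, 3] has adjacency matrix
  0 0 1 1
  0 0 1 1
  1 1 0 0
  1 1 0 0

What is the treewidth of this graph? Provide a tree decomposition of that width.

Every bag has size at most 3, so the width is 3 − 1 = 2 and tw(G) ≤ 2. The edges 2–1–3–0–2 form a cycle, so G is not a tree and its treewidth is at least 2. Therefore the treewidth is 2.

Treewidth 2.
One such decomposition:
Bags: B1 = {1, 2, 3}  B2 = {0, 2, 3}
Tree: B1–B2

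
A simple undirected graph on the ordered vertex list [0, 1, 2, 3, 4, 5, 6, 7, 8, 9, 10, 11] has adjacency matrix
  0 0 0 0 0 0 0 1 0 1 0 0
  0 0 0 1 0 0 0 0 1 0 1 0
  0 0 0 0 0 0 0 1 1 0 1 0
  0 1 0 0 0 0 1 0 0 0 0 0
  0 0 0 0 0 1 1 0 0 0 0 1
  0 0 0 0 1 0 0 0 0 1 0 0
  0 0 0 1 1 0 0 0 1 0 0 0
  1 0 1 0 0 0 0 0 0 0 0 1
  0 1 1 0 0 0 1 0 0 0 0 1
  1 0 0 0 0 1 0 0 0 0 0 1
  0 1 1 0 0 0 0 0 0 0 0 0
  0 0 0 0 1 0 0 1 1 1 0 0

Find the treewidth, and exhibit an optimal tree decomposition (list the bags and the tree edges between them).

Treewidth 3.
Bags: B1 = {1, 2, 3, 10}  B2 = {1, 2, 3, 8}  B3 = {2, 3, 6, 8}  B4 = {2, 6, 7, 8}  B5 = {6, 7, 8, 11}  B6 = {4, 6, 7, 11}  B7 = {0, 4, 7, 11}  B8 = {0, 4, 9, 11}  B9 = {0, 4, 5, 9}
Tree: B1–B2, B2–B3, B3–B4, B4–B5, B5–B6, B6–B7, B7–B8, B8–B9

Every bag has size at most 4, so the width is 4 − 1 = 3 and tw(G) ≤ 3. For the lower bound: the 4 vertex sets {1,3,10}, {2}, {8}, {4,6,7,11} are disjoint, each induces a connected subgraph, and every pair is joined by at least one edge of G. Contracting each set to a single vertex therefore yields K_{4} as a minor, and since treewidth is minor-monotone, tw(G) ≥ tw(K_{4}) = 3. Therefore the treewidth is 3.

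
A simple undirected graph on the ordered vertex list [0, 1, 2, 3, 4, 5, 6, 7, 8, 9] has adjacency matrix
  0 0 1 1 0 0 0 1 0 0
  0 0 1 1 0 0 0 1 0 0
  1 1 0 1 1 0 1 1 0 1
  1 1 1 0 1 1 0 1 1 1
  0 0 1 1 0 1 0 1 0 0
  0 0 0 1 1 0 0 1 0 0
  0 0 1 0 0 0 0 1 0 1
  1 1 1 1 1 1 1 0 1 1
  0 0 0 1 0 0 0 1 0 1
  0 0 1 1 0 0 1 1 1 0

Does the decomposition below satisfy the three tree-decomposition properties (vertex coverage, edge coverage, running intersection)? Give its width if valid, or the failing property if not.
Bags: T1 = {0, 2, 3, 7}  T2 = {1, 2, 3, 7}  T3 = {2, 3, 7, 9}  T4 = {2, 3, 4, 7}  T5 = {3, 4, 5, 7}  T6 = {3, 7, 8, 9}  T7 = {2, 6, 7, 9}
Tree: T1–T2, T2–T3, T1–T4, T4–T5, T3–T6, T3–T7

Vertex coverage: the bags together contain {0, 1, 2, 3, 4, 5, 6, 7, 8, 9}, the full vertex set. Edge coverage: each edge of G has both endpoints in at least one bag. Running intersection: for every vertex, the bags containing it form a connected subtree. All three properties hold, so this is a valid tree decomposition of width max|bag| − 1 = 3, and hence tw(G) ≤ 3.

Yes; width 3.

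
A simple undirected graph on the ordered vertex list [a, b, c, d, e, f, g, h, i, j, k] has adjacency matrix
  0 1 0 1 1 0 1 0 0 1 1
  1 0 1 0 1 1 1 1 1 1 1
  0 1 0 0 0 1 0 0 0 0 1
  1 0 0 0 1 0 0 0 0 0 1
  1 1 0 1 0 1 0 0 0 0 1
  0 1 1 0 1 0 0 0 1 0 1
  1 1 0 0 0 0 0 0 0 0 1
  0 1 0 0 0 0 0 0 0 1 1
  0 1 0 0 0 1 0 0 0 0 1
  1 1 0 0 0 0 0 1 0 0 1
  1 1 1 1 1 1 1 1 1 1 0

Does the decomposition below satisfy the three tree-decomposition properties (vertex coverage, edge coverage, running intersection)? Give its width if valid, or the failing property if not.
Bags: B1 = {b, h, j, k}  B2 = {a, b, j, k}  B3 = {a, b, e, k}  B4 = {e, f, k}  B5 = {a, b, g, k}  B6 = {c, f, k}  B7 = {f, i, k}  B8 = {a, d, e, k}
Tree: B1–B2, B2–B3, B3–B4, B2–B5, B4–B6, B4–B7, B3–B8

A tree decomposition must satisfy three properties: every vertex lies in some bag; for every edge, both endpoints lie together in some bag; and for every vertex, the bags containing it form a connected subtree. Here edge (b,f) lies in no bag, so the decomposition is invalid.

No — edge (b,f) lies in no bag.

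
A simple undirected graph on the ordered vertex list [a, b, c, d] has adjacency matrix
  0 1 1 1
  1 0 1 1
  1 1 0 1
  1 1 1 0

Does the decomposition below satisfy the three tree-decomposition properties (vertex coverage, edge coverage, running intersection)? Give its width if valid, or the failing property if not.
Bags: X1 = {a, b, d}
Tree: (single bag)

A tree decomposition must satisfy three properties: every vertex lies in some bag; for every edge, both endpoints lie together in some bag; and for every vertex, the bags containing it form a connected subtree. Here vertex c appears in no bag, so the decomposition is invalid.

No — vertex c appears in no bag.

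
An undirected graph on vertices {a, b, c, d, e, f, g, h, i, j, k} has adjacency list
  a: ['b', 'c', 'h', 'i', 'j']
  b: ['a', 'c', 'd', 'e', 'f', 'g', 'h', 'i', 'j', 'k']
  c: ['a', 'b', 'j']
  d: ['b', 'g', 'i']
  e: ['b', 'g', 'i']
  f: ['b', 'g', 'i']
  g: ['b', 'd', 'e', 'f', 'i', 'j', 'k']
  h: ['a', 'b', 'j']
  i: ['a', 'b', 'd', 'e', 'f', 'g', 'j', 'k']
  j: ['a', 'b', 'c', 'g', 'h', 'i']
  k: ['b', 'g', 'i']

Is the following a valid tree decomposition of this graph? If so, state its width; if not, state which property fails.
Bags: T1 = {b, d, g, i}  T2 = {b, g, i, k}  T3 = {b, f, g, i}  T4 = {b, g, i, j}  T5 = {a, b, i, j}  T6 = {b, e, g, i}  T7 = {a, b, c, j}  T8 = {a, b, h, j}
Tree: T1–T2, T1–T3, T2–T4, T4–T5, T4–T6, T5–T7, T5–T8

Yes; width 3.

Vertex coverage: the bags together contain {a, b, c, d, e, f, g, h, i, j, k}, the full vertex set. Edge coverage: each edge of G has both endpoints in at least one bag. Running intersection: for every vertex, the bags containing it form a connected subtree. All three properties hold, so this is a valid tree decomposition of width max|bag| − 1 = 3, and hence tw(G) ≤ 3.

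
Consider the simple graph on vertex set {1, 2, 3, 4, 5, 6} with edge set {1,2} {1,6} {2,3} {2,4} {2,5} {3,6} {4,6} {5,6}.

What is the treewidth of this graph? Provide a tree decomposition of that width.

Every bag has size at most 3, so the width is 3 − 1 = 2 and tw(G) ≤ 2. Since 3–6–5–2–3 is a cycle in G, G is not acyclic. Forests are exactly the graphs of treewidth ≤ 1, so tw(G) ≥ 2. Therefore the treewidth is 2.

Treewidth 2.
One such decomposition:
Bags: B1 = {2, 3, 6}  B2 = {2, 5, 6}  B3 = {1, 2, 6}  B4 = {2, 4, 6}
Tree: B1–B2, B2–B3, B3–B4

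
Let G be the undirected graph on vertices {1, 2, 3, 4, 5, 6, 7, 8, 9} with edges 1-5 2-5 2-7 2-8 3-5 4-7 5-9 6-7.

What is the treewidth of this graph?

1

A width-1 tree decomposition is:
Bags: B1 = {2, 5}  B2 = {5, 9}  B3 = {2, 7}  B4 = {1, 5}  B5 = {3, 5}  B6 = {2, 8}  B7 = {6, 7}  B8 = {4, 7}
Tree: B1–B2, B1–B3, B1–B4, B2–B5, B3–B6, B3–B7, B7–B8
Each bag holds 2 vertices, so the decomposition has width 1, which upper-bounds the treewidth. Since G has at least one edge (e.g. 2–5), it is not an edgeless graph, so tw(G) ≥ 1. Combining the bounds, tw(G) = 1.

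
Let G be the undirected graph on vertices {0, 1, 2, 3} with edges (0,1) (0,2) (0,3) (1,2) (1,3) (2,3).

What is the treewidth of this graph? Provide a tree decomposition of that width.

With just one bag of size 4, the width is 4 − 1 = 3, so tw(G) ≤ 3. On the other hand G contains the 4-clique {0, 1, 2, 3}. A clique must lie in a single bag of any decomposition, so no decomposition can have width below 3. The upper and lower bounds meet at 3, so that is the treewidth.

Treewidth 3.
One such decomposition:
Bags: B1 = {0, 1, 2, 3}
Tree: (single bag)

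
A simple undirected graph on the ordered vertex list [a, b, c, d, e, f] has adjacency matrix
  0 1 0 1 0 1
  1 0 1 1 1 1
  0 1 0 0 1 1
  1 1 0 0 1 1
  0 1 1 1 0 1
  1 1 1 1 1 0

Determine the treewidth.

A width-3 tree decomposition is:
Bags: B1 = {b, d, e, f}  B2 = {b, c, e, f}  B3 = {a, b, d, f}
Tree: B1–B2, B1–B3
The largest bag has 4 vertices, giving width 3; this decomposition certifies tw(G) ≤ 3. On the other hand G contains the 4-clique {b, d, e, f}. A clique must lie in a single bag of any decomposition, so no decomposition can have width below 3. The upper and lower bounds meet at 3, so that is the treewidth.

3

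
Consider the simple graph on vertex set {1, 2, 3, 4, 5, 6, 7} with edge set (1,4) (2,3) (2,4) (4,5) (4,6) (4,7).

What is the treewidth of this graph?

1

A width-1 tree decomposition is:
Bags: B1 = {1, 4}  B2 = {4, 7}  B3 = {4, 6}  B4 = {2, 4}  B5 = {2, 3}  B6 = {4, 5}
Tree: B1–B2, B1–B3, B3–B4, B4–B5, B3–B6
Every bag has size at most 2, so the width is 2 − 1 = 1 and tw(G) ≤ 1. G has an edge, so its treewidth is at least 1. The upper and lower bounds meet at 1, so that is the treewidth.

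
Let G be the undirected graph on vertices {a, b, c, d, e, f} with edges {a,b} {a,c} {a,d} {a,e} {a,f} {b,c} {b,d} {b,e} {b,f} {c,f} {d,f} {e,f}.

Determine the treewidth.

A width-3 tree decomposition is:
Bags: B1 = {a, b, d, f}  B2 = {a, b, c, f}  B3 = {a, b, e, f}
Tree: B1–B2, B1–B3
Every bag has size at most 4, so the width is 4 − 1 = 3 and tw(G) ≤ 3. For the lower bound, the 4 vertices {a, b, d, f} are pairwise adjacent, and any tree decomposition puts a clique entirely inside one bag — forcing width ≥ 3. Hence tw(G) = 3 exactly.

3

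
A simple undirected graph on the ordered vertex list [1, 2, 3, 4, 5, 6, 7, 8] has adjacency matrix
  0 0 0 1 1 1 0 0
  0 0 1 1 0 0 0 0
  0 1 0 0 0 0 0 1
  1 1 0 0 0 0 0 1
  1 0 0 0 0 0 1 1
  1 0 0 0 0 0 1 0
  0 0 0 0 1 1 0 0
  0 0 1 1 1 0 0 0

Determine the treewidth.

2

A width-2 tree decomposition is:
Bags: B1 = {2, 3, 4}  B2 = {3, 4, 8}  B3 = {1, 4, 8}  B4 = {1, 5, 8}  B5 = {1, 5, 6}  B6 = {5, 6, 7}
Tree: B1–B2, B2–B3, B3–B4, B4–B5, B5–B6
Each bag holds 3 vertices, so the decomposition has width 2, which upper-bounds the treewidth. For the lower bound, G contains the cycle 2–3–8–4–2, so G is not a forest; only forests have treewidth ≤ 1, hence tw(G) ≥ 2. Therefore the treewidth is 2.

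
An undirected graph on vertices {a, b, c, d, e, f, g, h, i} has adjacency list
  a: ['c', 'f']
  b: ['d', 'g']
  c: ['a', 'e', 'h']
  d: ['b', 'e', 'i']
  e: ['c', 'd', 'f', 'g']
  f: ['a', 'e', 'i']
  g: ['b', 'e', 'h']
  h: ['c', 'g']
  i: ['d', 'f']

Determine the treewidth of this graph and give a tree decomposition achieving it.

Each bag holds 4 vertices, so the decomposition has width 3, which upper-bounds the treewidth. For the lower bound: the 4 vertex sets {b,g,h}, {c}, {e}, {a,d,f,i} are disjoint, each induces a connected subgraph, and every pair is joined by at least one edge of G. Contracting each set to a single vertex therefore yields K_{4} as a minor, and since treewidth is minor-monotone, tw(G) ≥ tw(K_{4}) = 3. Hence tw(G) = 3 exactly.

Treewidth 3.
Bags: B1 = {b, c, g, h}  B2 = {b, c, e, g}  B3 = {b, c, d, e}  B4 = {a, c, d, e}  B5 = {a, d, e, f}  B6 = {a, d, f, i}
Tree: B1–B2, B2–B3, B3–B4, B4–B5, B5–B6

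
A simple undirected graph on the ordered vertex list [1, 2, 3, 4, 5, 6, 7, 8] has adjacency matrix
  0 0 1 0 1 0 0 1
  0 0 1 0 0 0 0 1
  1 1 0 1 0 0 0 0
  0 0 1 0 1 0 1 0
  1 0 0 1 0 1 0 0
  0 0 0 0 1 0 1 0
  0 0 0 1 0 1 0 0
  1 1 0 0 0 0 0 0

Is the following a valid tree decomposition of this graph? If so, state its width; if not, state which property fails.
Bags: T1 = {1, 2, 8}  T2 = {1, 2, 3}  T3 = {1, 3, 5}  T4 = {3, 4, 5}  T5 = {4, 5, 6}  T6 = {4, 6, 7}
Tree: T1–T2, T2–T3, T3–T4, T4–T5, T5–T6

Yes; width 2.

Checking the three conditions: (i) the bags cover all of {1, 2, 3, 4, 5, 6, 7, 8}; (ii) for each edge, some bag contains both endpoints; (iii) the bags containing any fixed vertex form a subtree. All hold, so the decomposition is valid with width 3 − 1 = 2.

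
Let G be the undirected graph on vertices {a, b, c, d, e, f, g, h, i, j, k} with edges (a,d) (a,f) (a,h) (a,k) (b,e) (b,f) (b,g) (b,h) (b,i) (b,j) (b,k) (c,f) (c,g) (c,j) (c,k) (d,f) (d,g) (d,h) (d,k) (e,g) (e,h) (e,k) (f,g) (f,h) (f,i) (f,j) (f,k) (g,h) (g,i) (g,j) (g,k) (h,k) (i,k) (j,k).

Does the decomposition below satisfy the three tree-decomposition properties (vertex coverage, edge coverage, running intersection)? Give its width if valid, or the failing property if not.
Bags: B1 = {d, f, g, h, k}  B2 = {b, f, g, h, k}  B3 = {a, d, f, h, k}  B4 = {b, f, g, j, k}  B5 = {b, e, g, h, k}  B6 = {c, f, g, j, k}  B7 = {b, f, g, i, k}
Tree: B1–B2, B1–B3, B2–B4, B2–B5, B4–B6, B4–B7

Every vertex of G appears in some bag (union = {a, b, c, d, e, f, g, h, i, j, k}); every edge is covered by a bag; and for each vertex v the set of bags containing v is connected in the bag tree. The decomposition is therefore valid. The largest bag has 5 vertices, so the width is 4.

Yes; width 4.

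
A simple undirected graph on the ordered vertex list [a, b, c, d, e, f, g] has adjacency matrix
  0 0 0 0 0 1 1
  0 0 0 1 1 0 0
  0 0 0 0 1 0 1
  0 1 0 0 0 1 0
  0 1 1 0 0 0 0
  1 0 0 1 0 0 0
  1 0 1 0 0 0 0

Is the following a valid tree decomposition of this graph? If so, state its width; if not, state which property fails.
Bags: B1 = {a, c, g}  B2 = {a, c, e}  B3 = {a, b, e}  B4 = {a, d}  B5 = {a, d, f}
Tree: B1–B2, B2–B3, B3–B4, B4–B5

No — edge (b,d) lies in no bag.

A tree decomposition must satisfy three properties: every vertex lies in some bag; for every edge, both endpoints lie together in some bag; and for every vertex, the bags containing it form a connected subtree. Here edge (b,d) lies in no bag, so the decomposition is invalid.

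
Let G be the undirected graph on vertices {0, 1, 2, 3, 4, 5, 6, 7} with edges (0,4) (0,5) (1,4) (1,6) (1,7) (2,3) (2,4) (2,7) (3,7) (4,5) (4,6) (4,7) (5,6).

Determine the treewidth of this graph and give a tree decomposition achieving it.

The largest bag has 3 vertices, giving width 2; this decomposition certifies tw(G) ≤ 2. Conversely, {2, 3, 7} is a clique of size 3, and the vertices of any clique must share a bag in every tree decomposition; so some bag has ≥ 3 vertices and tw(G) ≥ 2. The upper and lower bounds meet at 2, so that is the treewidth.

Treewidth 2.
One such decomposition:
Bags: B1 = {1, 4, 6}  B2 = {1, 4, 7}  B3 = {4, 5, 6}  B4 = {2, 4, 7}  B5 = {0, 4, 5}  B6 = {2, 3, 7}
Tree: B1–B2, B1–B3, B2–B4, B3–B5, B4–B6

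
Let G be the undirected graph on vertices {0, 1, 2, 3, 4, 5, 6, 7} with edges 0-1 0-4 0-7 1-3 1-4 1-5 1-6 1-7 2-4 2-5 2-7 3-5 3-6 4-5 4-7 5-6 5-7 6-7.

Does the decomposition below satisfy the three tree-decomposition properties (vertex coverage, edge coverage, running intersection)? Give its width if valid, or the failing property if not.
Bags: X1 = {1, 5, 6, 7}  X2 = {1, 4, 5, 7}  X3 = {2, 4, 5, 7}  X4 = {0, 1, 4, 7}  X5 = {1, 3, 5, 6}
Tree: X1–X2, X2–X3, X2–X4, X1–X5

Vertex coverage: the bags together contain {0, 1, 2, 3, 4, 5, 6, 7}, the full vertex set. Edge coverage: each edge of G has both endpoints in at least one bag. Running intersection: for every vertex, the bags containing it form a connected subtree. All three properties hold, so this is a valid tree decomposition of width max|bag| − 1 = 3, and hence tw(G) ≤ 3.

Yes; width 3.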